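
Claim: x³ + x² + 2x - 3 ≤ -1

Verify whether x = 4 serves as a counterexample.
Substitute x = 4 into the relation:
x = 4: LHS = 4³ + 4² + 2·4 - 3 = 85; 85 ≤ -1 — FAILS

Since the claim fails at x = 4, this value is a counterexample.

Answer: Yes, x = 4 is a counterexample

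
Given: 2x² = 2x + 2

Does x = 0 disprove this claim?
Substitute x = 0 into the relation:
x = 0: LHS = 2·0² = 0, RHS = 2·0 + 2 = 2; 0 = 2 — FAILS

Since the claim fails at x = 0, this value is a counterexample.

Answer: Yes, x = 0 is a counterexample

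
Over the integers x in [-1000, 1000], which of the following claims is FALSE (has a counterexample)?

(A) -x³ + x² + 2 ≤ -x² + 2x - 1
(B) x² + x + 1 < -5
(A) x = 0: LHS = -0³ + 0² + 2 = 2, RHS = -0² + 2·0 - 1 = -1; 2 ≤ -1 — FAILS
(B) x = 0: LHS = 0² + 0 + 1 = 1; 1 < -5 — FAILS

Answer: Both A and B are false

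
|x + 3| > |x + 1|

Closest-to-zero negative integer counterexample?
Testing negative integers from -1 downward:
x = -1: LHS = |(-1) + 3| = |2| = 2, RHS = |(-1) + 1| = |0| = 0; 2 > 0 — holds
x = -2: LHS = |(-2) + 3| = |1| = 1, RHS = |(-2) + 1| = |-1| = 1; 1 > 1 — FAILS  ← closest negative counterexample to 0

Answer: x = -2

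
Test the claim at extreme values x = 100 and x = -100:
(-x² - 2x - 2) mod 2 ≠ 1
x = 100: LHS = (-100² - 2·100 - 2) mod 2 = (-10202) mod 2 = 0; 0 ≠ 1 — holds
x = -100: LHS = (-(-100)² - 2·(-100) - 2) mod 2 = (-9802) mod 2 = 0; 0 ≠ 1 — holds

Answer: Yes, holds for both x = 100 and x = -100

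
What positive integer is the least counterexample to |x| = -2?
Testing positive integers:
x = 1: LHS = |1| = 1; 1 = -2 — FAILS  ← smallest positive counterexample

Answer: x = 1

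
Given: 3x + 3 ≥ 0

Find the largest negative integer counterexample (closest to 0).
Testing negative integers from -1 downward:
x = -1: LHS = 3·(-1) + 3 = 0; 0 ≥ 0 — holds
x = -2: LHS = 3·(-2) + 3 = -3; -3 ≥ 0 — FAILS  ← closest negative counterexample to 0

Answer: x = -2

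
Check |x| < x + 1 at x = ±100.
x = 100: LHS = |100| = 100, RHS = 100 + 1 = 101; 100 < 101 — holds
x = -100: LHS = |-100| = 100, RHS = (-100) + 1 = -99; 100 < -99 — FAILS

Answer: Partially: holds for x = 100, fails for x = -100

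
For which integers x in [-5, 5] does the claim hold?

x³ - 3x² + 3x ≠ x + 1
Track d = LHS − RHS over the integers in [-5, 5]. Equality would need d = 0, but d changes sign only between consecutive integers, jumping over 0:
x = 2: LHS = 2³ - 3·2² + 3·2 = 2, RHS = 2 + 1 = 3; 2 ≠ 3 — holds  (d = -1)
x = 3: LHS = 3³ - 3·3² + 3·3 = 9, RHS = 3 + 1 = 4; 9 ≠ 4 — holds  (d = 5)
Away from these crossings d keeps a constant sign, and checking every integer in [-5, 5] confirms d ≠ 0 throughout. Hence the two sides are never equal, so the relation holds for every integer in [-5, 5].

Answer: All integers in [-5, 5]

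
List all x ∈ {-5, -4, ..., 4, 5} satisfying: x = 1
Holds for: {1}
Fails for: {-5, -4, -3, -2, -1, 0, 2, 3, 4, 5}

Answer: {1}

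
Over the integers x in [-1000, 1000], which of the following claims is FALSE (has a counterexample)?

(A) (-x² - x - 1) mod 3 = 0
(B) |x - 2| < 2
(A) x = 0: LHS = (-0² - 0 - 1) mod 3 = (-1) mod 3 = 2; 2 = 0 — FAILS
(B) x = 0: LHS = |0 - 2| = |-2| = 2; 2 < 2 — FAILS

Answer: Both A and B are false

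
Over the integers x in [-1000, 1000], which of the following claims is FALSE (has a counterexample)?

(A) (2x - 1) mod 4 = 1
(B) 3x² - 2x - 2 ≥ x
(A) x = 0: LHS = (2·0 - 1) mod 4 = (-1) mod 4 = 3; 3 = 1 — FAILS
(B) x = 0: LHS = 3·0² - 2·0 - 2 = -2; -2 ≥ 0 — FAILS

Answer: Both A and B are false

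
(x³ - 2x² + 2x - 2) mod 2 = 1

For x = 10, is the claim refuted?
Substitute x = 10 into the relation:
x = 10: LHS = (10³ - 2·10² + 2·10 - 2) mod 2 = 818 mod 2 = 0; 0 = 1 — FAILS

Since the claim fails at x = 10, this value is a counterexample.

Answer: Yes, x = 10 is a counterexample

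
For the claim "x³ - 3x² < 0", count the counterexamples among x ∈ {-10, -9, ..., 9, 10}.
Counterexamples in [-10, 10]: {0, 3, 4, 5, 6, 7, 8, 9, 10}.

Counting them gives 9 values.

Answer: 9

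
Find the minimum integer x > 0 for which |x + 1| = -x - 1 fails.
Testing positive integers:
x = 1: LHS = |1 + 1| = |2| = 2, RHS = -1 - 1 = -2; 2 = -2 — FAILS  ← smallest positive counterexample

Answer: x = 1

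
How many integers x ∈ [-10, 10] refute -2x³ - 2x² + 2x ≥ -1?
Counterexamples in [-10, 10]: {-1, 1, 2, 3, 4, 5, 6, 7, 8, 9, 10}.

Counting them gives 11 values.

Answer: 11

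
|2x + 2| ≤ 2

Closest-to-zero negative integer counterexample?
Testing negative integers from -1 downward:
x = -1: LHS = |2·(-1) + 2| = |0| = 0; 0 ≤ 2 — holds
x = -2: LHS = |2·(-2) + 2| = |-2| = 2; 2 ≤ 2 — holds
x = -3: LHS = |2·(-3) + 2| = |-4| = 4; 4 ≤ 2 — FAILS  ← closest negative counterexample to 0

Answer: x = -3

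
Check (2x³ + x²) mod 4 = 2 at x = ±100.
x = 100: LHS = (2·100³ + 100²) mod 4 = 2010000 mod 4 = 0; 0 = 2 — FAILS
x = -100: LHS = (2·(-100)³ + (-100)²) mod 4 = (-1990000) mod 4 = 0; 0 = 2 — FAILS

Answer: No, fails for both x = 100 and x = -100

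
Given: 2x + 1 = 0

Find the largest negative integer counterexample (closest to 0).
Testing negative integers from -1 downward:
x = -1: LHS = 2·(-1) + 1 = -1; -1 = 0 — FAILS  ← closest negative counterexample to 0

Answer: x = -1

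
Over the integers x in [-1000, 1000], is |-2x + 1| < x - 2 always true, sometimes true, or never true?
Over all integers in [-1000, 1000], LHS − RHS is smallest at x = 1, where it equals 2:
x = 1: LHS = |-2·1 + 1| = |-1| = 1, RHS = 1 - 2 = -1; 1 < -1 — FAILS
At the ends of the range:
x = -1000: LHS = |-2·(-1000) + 1| = |2001| = 2001, RHS = (-1000) - 2 = -1002; 2001 < -1002 — FAILS
x = 1000: LHS = |-2·1000 + 1| = |-1999| = 1999, RHS = 1000 - 2 = 998; 1999 < 998 — FAILS
Hence LHS − RHS is never negative, i.e. LHS ≥ RHS throughout, so the claimed relation (<) fails for every integer in [-1000, 1000].

No integer in the range satisfies it.

Answer: Never true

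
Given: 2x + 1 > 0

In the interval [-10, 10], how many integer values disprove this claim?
Counterexamples in [-10, 10]: {-10, -9, -8, -7, -6, -5, -4, -3, -2, -1}.

Counting them gives 10 values.

Answer: 10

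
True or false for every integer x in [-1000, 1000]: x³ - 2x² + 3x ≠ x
The claim fails at x = 0:
x = 0: LHS = 0³ - 2·0² + 3·0 = 0; 0 ≠ 0 — FAILS

Because a single integer refutes it, the statement is false.

Answer: False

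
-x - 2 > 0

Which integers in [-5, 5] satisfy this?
Holds for: {-5, -4, -3}
Fails for: {-2, -1, 0, 1, 2, 3, 4, 5}

Answer: {-5, -4, -3}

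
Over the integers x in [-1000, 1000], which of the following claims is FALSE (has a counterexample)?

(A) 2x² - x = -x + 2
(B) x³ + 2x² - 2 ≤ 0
(A) x = 0: LHS = 2·0² - 0 = 0, RHS = -0 + 2 = 2; 0 = 2 — FAILS
(B) x = 1: LHS = 1³ + 2·1² - 2 = 1; 1 ≤ 0 — FAILS

Answer: Both A and B are false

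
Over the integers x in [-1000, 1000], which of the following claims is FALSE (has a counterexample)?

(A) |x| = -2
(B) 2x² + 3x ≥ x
(A) x = 0: LHS = |0| = 0; 0 = -2 — FAILS

(B) Over all integers in [-1000, 1000], LHS − RHS is smallest at x = 0, where it equals 0:
x = 0: LHS = 2·0² + 3·0 = 0; 0 ≥ 0 — holds
At the ends of the range:
x = -1000: LHS = 2·(-1000)² + 3·(-1000) = 1997000; 1997000 ≥ -1000 — holds
x = 1000: LHS = 2·1000² + 3·1000 = 2003000; 2003000 ≥ 1000 — holds
Hence LHS − RHS is never negative, i.e. LHS ≥ RHS throughout, so the relation holds for every integer in [-1000, 1000].

Only (A) has a counterexample.

Answer: A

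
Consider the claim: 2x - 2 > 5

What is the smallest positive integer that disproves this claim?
Testing positive integers:
x = 1: LHS = 2·1 - 2 = 0; 0 > 5 — FAILS  ← smallest positive counterexample

Answer: x = 1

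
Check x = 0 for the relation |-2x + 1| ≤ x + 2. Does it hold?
x = 0: LHS = |-2·0 + 1| = |1| = 1, RHS = 0 + 2 = 2; 1 ≤ 2 — holds

The relation is satisfied at x = 0.

Answer: Yes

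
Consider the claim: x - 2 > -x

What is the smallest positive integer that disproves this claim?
Testing positive integers:
x = 1: LHS = 1 - 2 = -1; -1 > -1 — FAILS  ← smallest positive counterexample

Answer: x = 1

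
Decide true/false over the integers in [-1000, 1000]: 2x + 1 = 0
The claim fails at x = 0:
x = 0: LHS = 2·0 + 1 = 1; 1 = 0 — FAILS

Because a single integer refutes it, the statement is false.

Answer: False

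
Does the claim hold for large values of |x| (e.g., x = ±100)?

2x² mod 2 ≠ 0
x = 100: LHS = (2·100²) mod 2 = 20000 mod 2 = 0; 0 ≠ 0 — FAILS
x = -100: LHS = (2·(-100)²) mod 2 = 20000 mod 2 = 0; 0 ≠ 0 — FAILS

Answer: No, fails for both x = 100 and x = -100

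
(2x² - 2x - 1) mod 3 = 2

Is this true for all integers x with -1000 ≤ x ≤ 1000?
The claim fails at x = -1:
x = -1: LHS = (2·(-1)² - 2·(-1) - 1) mod 3 = 3 mod 3 = 0; 0 = 2 — FAILS

Because a single integer refutes it, the statement is false.

Answer: False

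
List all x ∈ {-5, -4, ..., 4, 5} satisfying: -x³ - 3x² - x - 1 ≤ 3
Holds for: {-3, -2, -1, 0, 1, 2, 3, 4, 5}
Fails for: {-5, -4}

Answer: {-3, -2, -1, 0, 1, 2, 3, 4, 5}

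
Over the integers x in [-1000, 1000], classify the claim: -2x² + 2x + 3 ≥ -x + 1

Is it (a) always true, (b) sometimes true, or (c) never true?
Holds at x = 0: LHS = -2·0² + 2·0 + 3 = 3, RHS = -0 + 1 = 1; 3 ≥ 1 — holds
Fails at x = -1: LHS = -2·(-1)² + 2·(-1) + 3 = -1, RHS = -(-1) + 1 = 2; -1 ≥ 2 — FAILS
It is satisfied by some integers in the range but not all.

Answer: Sometimes true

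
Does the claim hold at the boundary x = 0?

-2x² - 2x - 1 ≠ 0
x = 0: LHS = -2·0² - 2·0 - 1 = -1; -1 ≠ 0 — holds

The relation is satisfied at x = 0.

Answer: Yes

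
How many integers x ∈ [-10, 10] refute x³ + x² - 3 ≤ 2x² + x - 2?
Counterexamples in [-10, 10]: {2, 3, 4, 5, 6, 7, 8, 9, 10}.

Counting them gives 9 values.

Answer: 9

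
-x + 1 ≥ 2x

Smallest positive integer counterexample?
Testing positive integers:
x = 1: LHS = -1 + 1 = 0, RHS = 2·1 = 2; 0 ≥ 2 — FAILS  ← smallest positive counterexample

Answer: x = 1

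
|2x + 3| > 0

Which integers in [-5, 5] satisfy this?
Over all integers in [-5, 5], LHS − RHS is smallest at x = -1, where it equals 1:
x = -1: LHS = |2·(-1) + 3| = |1| = 1; 1 > 0 — holds
At the ends of the range:
x = -5: LHS = |2·(-5) + 3| = |-7| = 7; 7 > 0 — holds
x = 5: LHS = |2·5 + 3| = |13| = 13; 13 > 0 — holds
Hence LHS − RHS is never zero or negative, i.e. LHS > RHS throughout, so the relation holds for every integer in [-5, 5].

Answer: All integers in [-5, 5]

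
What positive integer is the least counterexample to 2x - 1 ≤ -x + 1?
Testing positive integers:
x = 1: LHS = 2·1 - 1 = 1, RHS = -1 + 1 = 0; 1 ≤ 0 — FAILS  ← smallest positive counterexample

Answer: x = 1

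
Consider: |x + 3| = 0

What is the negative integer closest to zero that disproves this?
Testing negative integers from -1 downward:
x = -1: LHS = |(-1) + 3| = |2| = 2; 2 = 0 — FAILS  ← closest negative counterexample to 0

Answer: x = -1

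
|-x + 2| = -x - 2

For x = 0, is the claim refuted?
Substitute x = 0 into the relation:
x = 0: LHS = |-0 + 2| = |2| = 2, RHS = -0 - 2 = -2; 2 = -2 — FAILS

Since the claim fails at x = 0, this value is a counterexample.

Answer: Yes, x = 0 is a counterexample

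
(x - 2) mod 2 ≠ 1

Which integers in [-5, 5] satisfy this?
Holds for: {-4, -2, 0, 2, 4}
Fails for: {-5, -3, -1, 1, 3, 5}

Answer: {-4, -2, 0, 2, 4}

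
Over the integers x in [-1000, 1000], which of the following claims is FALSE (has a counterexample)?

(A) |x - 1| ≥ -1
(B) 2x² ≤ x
(A) An absolute value is never negative, so the left side is ≥ 0 for every x, while the right side is -1. Tightest case in [-1000, 1000] is x = 1:
x = 1: LHS = |1 - 1| = |0| = 0; 0 ≥ -1 — holds
Hence LHS − RHS is never negative, i.e. LHS ≥ RHS throughout, so the relation holds for every integer in [-1000, 1000].

(B) x = 1: LHS = 2·1² = 2; 2 ≤ 1 — FAILS

Only (B) has a counterexample.

Answer: B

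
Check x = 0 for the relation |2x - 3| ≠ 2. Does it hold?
x = 0: LHS = |2·0 - 3| = |-3| = 3; 3 ≠ 2 — holds

The relation is satisfied at x = 0.

Answer: Yes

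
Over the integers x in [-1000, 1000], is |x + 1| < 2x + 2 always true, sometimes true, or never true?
Holds at x = 0: LHS = |0 + 1| = |1| = 1, RHS = 2·0 + 2 = 2; 1 < 2 — holds
Fails at x = -1: LHS = |(-1) + 1| = |0| = 0, RHS = 2·(-1) + 2 = 0; 0 < 0 — FAILS
It is satisfied by some integers in the range but not all.

Answer: Sometimes true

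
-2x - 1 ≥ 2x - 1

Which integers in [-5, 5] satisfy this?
Holds for: {-5, -4, -3, -2, -1, 0}
Fails for: {1, 2, 3, 4, 5}

Answer: {-5, -4, -3, -2, -1, 0}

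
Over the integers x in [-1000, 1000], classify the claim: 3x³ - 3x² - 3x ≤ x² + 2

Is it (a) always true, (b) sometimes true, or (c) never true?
Holds at x = 0: LHS = 3·0³ - 3·0² - 3·0 = 0, RHS = 0² + 2 = 2; 0 ≤ 2 — holds
Fails at x = 3: LHS = 3·3³ - 3·3² - 3·3 = 45, RHS = 3² + 2 = 11; 45 ≤ 11 — FAILS
It is satisfied by some integers in the range but not all.

Answer: Sometimes true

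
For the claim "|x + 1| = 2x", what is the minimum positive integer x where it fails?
Testing positive integers:
x = 1: LHS = |1 + 1| = |2| = 2, RHS = 2·1 = 2; 2 = 2 — holds
x = 2: LHS = |2 + 1| = |3| = 3, RHS = 2·2 = 4; 3 = 4 — FAILS  ← smallest positive counterexample

Answer: x = 2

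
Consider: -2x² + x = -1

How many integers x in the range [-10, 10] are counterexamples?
Counterexamples in [-10, 10]: {-10, -9, -8, -7, -6, -5, -4, -3, -2, -1, 0, 2, 3, 4, 5, 6, 7, 8, 9, 10}.

Counting them gives 20 values.

Answer: 20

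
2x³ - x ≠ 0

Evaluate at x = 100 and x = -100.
x = 100: LHS = 2·100³ - 100 = 1999900; 1999900 ≠ 0 — holds
x = -100: LHS = 2·(-100)³ - (-100) = -1999900; -1999900 ≠ 0 — holds

Answer: Yes, holds for both x = 100 and x = -100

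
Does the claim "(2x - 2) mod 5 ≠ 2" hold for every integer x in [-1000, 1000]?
The claim fails at x = 2:
x = 2: LHS = (2·2 - 2) mod 5 = 2 mod 5 = 2; 2 ≠ 2 — FAILS

Because a single integer refutes it, the statement is false.

Answer: False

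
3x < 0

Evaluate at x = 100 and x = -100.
x = 100: LHS = 3·100 = 300; 300 < 0 — FAILS
x = -100: LHS = 3·(-100) = -300; -300 < 0 — holds

Answer: Partially: fails for x = 100, holds for x = -100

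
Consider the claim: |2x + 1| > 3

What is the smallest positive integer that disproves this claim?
Testing positive integers:
x = 1: LHS = |2·1 + 1| = |3| = 3; 3 > 3 — FAILS  ← smallest positive counterexample

Answer: x = 1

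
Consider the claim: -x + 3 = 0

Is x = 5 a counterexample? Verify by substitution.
Substitute x = 5 into the relation:
x = 5: LHS = -5 + 3 = -2; -2 = 0 — FAILS

Since the claim fails at x = 5, this value is a counterexample.

Answer: Yes, x = 5 is a counterexample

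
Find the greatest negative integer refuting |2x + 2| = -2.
Testing negative integers from -1 downward:
x = -1: LHS = |2·(-1) + 2| = |0| = 0; 0 = -2 — FAILS  ← closest negative counterexample to 0

Answer: x = -1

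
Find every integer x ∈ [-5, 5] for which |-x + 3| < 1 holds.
Holds for: {3}
Fails for: {-5, -4, -3, -2, -1, 0, 1, 2, 4, 5}

Answer: {3}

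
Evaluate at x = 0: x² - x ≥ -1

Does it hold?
x = 0: LHS = 0² - 0 = 0; 0 ≥ -1 — holds

The relation is satisfied at x = 0.

Answer: Yes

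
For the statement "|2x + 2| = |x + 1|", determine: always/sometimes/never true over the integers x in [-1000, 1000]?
Holds at x = -1: LHS = |2·(-1) + 2| = |0| = 0, RHS = |(-1) + 1| = |0| = 0; 0 = 0 — holds
Fails at x = 0: LHS = |2·0 + 2| = |2| = 2, RHS = |0 + 1| = |1| = 1; 2 = 1 — FAILS
It is satisfied by some integers in the range but not all.

Answer: Sometimes true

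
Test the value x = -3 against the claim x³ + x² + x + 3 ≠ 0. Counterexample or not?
Substitute x = -3 into the relation:
x = -3: LHS = (-3)³ + (-3)² + (-3) + 3 = -18; -18 ≠ 0 — holds

The relation holds at x = -3, so it is not a counterexample.

Answer: No, x = -3 is not a counterexample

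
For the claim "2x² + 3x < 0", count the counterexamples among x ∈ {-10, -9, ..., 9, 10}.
Counterexamples in [-10, 10]: {-10, -9, -8, -7, -6, -5, -4, -3, -2, 0, 1, 2, 3, 4, 5, 6, 7, 8, 9, 10}.

Counting them gives 20 values.

Answer: 20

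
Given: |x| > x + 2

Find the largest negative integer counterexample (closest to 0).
Testing negative integers from -1 downward:
x = -1: LHS = |-1| = 1, RHS = (-1) + 2 = 1; 1 > 1 — FAILS  ← closest negative counterexample to 0

Answer: x = -1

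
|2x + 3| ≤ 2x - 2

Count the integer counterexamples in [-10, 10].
Counterexamples in [-10, 10]: {-10, -9, -8, -7, -6, -5, -4, -3, -2, -1, 0, 1, 2, 3, 4, 5, 6, 7, 8, 9, 10}.

Counting them gives 21 values.

Answer: 21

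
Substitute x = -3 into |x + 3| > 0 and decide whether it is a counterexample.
Substitute x = -3 into the relation:
x = -3: LHS = |(-3) + 3| = |0| = 0; 0 > 0 — FAILS

Since the claim fails at x = -3, this value is a counterexample.

Answer: Yes, x = -3 is a counterexample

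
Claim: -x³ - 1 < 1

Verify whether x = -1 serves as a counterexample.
Substitute x = -1 into the relation:
x = -1: LHS = -(-1)³ - 1 = 0; 0 < 1 — holds

The claim holds here, so x = -1 is not a counterexample. (A counterexample exists elsewhere, e.g. x = -2.)

Answer: No, x = -1 is not a counterexample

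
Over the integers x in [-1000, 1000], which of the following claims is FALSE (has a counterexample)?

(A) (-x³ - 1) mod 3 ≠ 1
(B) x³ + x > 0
(A) x = 1: LHS = (-1³ - 1) mod 3 = (-2) mod 3 = 1; 1 ≠ 1 — FAILS
(B) x = 0: LHS = 0³ + 0 = 0; 0 > 0 — FAILS

Answer: Both A and B are false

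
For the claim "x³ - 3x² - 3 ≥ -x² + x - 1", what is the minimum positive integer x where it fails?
Testing positive integers:
x = 1: LHS = 1³ - 3·1² - 3 = -5, RHS = -1² + 1 - 1 = -1; -5 ≥ -1 — FAILS  ← smallest positive counterexample

Answer: x = 1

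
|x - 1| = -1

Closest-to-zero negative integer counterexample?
Testing negative integers from -1 downward:
x = -1: LHS = |(-1) - 1| = |-2| = 2; 2 = -1 — FAILS  ← closest negative counterexample to 0

Answer: x = -1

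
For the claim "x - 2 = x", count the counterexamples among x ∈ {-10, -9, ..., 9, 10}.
Counterexamples in [-10, 10]: {-10, -9, -8, -7, -6, -5, -4, -3, -2, -1, 0, 1, 2, 3, 4, 5, 6, 7, 8, 9, 10}.

Counting them gives 21 values.

Answer: 21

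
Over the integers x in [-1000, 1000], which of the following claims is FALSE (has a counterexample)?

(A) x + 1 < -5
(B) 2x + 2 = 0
(A) x = 0: LHS = 0 + 1 = 1; 1 < -5 — FAILS
(B) x = 0: LHS = 2·0 + 2 = 2; 2 = 0 — FAILS

Answer: Both A and B are false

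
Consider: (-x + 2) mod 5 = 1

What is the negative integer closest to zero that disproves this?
Testing negative integers from -1 downward:
x = -1: LHS = (-(-1) + 2) mod 5 = 3 mod 5 = 3; 3 = 1 — FAILS  ← closest negative counterexample to 0

Answer: x = -1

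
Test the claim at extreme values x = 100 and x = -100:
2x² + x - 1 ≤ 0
x = 100: LHS = 2·100² + 100 - 1 = 20099; 20099 ≤ 0 — FAILS
x = -100: LHS = 2·(-100)² + (-100) - 1 = 19899; 19899 ≤ 0 — FAILS

Answer: No, fails for both x = 100 and x = -100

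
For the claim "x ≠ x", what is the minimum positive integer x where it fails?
Testing positive integers:
x = 1: 1 ≠ 1 — FAILS  ← smallest positive counterexample

Answer: x = 1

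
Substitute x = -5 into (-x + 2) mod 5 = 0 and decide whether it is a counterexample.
Substitute x = -5 into the relation:
x = -5: LHS = (-(-5) + 2) mod 5 = 7 mod 5 = 2; 2 = 0 — FAILS

Since the claim fails at x = -5, this value is a counterexample.

Answer: Yes, x = -5 is a counterexample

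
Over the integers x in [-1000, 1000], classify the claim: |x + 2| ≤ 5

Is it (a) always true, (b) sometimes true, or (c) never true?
Holds at x = 0: LHS = |0 + 2| = |2| = 2; 2 ≤ 5 — holds
Fails at x = 4: LHS = |4 + 2| = |6| = 6; 6 ≤ 5 — FAILS
It is satisfied by some integers in the range but not all.

Answer: Sometimes true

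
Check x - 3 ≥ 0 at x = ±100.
x = 100: LHS = 100 - 3 = 97; 97 ≥ 0 — holds
x = -100: LHS = (-100) - 3 = -103; -103 ≥ 0 — FAILS

Answer: Partially: holds for x = 100, fails for x = -100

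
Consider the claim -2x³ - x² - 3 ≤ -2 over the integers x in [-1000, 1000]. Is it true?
The claim fails at x = -2:
x = -2: LHS = -2·(-2)³ - (-2)² - 3 = 9; 9 ≤ -2 — FAILS

Because a single integer refutes it, the statement is false.

Answer: False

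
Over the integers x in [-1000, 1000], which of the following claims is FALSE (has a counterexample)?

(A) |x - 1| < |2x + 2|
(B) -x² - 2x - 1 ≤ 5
(A) x = -1: LHS = |(-1) - 1| = |-2| = 2, RHS = |2·(-1) + 2| = |0| = 0; 2 < 0 — FAILS

(B) Over all integers in [-1000, 1000], LHS − RHS is largest at x = -1, where it equals -5:
x = -1: LHS = -(-1)² - 2·(-1) - 1 = 0; 0 ≤ 5 — holds
At the ends of the range:
x = -1000: LHS = -(-1000)² - 2·(-1000) - 1 = -998001; -998001 ≤ 5 — holds
x = 1000: LHS = -1000² - 2·1000 - 1 = -1002001; -1002001 ≤ 5 — holds
Hence LHS − RHS is never positive, i.e. LHS ≤ RHS throughout, so the relation holds for every integer in [-1000, 1000].

Only (A) has a counterexample.

Answer: A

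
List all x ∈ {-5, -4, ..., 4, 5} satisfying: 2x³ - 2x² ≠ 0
Holds for: {-5, -4, -3, -2, -1, 2, 3, 4, 5}
Fails for: {0, 1}

Answer: {-5, -4, -3, -2, -1, 2, 3, 4, 5}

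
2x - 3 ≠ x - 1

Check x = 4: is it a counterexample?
Substitute x = 4 into the relation:
x = 4: LHS = 2·4 - 3 = 5, RHS = 4 - 1 = 3; 5 ≠ 3 — holds

The claim holds here, so x = 4 is not a counterexample. (A counterexample exists elsewhere, e.g. x = 2.)

Answer: No, x = 4 is not a counterexample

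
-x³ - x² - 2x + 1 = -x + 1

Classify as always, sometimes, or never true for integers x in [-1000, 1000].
Holds at x = 0: LHS = -0³ - 0² - 2·0 + 1 = 1, RHS = -0 + 1 = 1; 1 = 1 — holds
Fails at x = 1: LHS = -1³ - 1² - 2·1 + 1 = -3, RHS = -1 + 1 = 0; -3 = 0 — FAILS
It is satisfied by some integers in the range but not all.

Answer: Sometimes true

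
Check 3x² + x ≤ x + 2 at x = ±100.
x = 100: LHS = 3·100² + 100 = 30100, RHS = 100 + 2 = 102; 30100 ≤ 102 — FAILS
x = -100: LHS = 3·(-100)² + (-100) = 29900, RHS = (-100) + 2 = -98; 29900 ≤ -98 — FAILS

Answer: No, fails for both x = 100 and x = -100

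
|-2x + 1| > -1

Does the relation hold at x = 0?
x = 0: LHS = |-2·0 + 1| = |1| = 1; 1 > -1 — holds

The relation is satisfied at x = 0.

Answer: Yes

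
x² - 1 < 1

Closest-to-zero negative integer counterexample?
Testing negative integers from -1 downward:
x = -1: LHS = (-1)² - 1 = 0; 0 < 1 — holds
x = -2: LHS = (-2)² - 1 = 3; 3 < 1 — FAILS  ← closest negative counterexample to 0

Answer: x = -2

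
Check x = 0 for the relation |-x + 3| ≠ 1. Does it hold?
x = 0: LHS = |-0 + 3| = |3| = 3; 3 ≠ 1 — holds

The relation is satisfied at x = 0.

Answer: Yes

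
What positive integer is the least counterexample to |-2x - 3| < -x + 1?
Testing positive integers:
x = 1: LHS = |-2·1 - 3| = |-5| = 5, RHS = -1 + 1 = 0; 5 < 0 — FAILS  ← smallest positive counterexample

Answer: x = 1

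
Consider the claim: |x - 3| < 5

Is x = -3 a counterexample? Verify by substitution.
Substitute x = -3 into the relation:
x = -3: LHS = |(-3) - 3| = |-6| = 6; 6 < 5 — FAILS

Since the claim fails at x = -3, this value is a counterexample.

Answer: Yes, x = -3 is a counterexample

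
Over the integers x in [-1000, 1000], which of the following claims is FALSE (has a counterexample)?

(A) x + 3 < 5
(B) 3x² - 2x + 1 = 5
(A) x = 2: LHS = 2 + 3 = 5; 5 < 5 — FAILS
(B) x = 0: LHS = 3·0² - 2·0 + 1 = 1; 1 = 5 — FAILS

Answer: Both A and B are false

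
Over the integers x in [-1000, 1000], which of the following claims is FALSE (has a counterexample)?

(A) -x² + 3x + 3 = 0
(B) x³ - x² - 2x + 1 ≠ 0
(A) x = 0: LHS = -0² + 3·0 + 3 = 3; 3 = 0 — FAILS

(B) Track d = LHS − RHS over the integers in [-1000, 1000]. Equality would need d = 0, but d changes sign only between consecutive integers, jumping over 0:
x = -2: LHS = (-2)³ - (-2)² - 2·(-2) + 1 = -7; -7 ≠ 0 — holds  (d = -7)
x = -1: LHS = (-1)³ - (-1)² - 2·(-1) + 1 = 1; 1 ≠ 0 — holds  (d = 1)
x = 0: LHS = 0³ - 0² - 2·0 + 1 = 1; 1 ≠ 0 — holds  (d = 1)
x = 1: LHS = 1³ - 1² - 2·1 + 1 = -1; -1 ≠ 0 — holds  (d = -1)
x = 1: LHS = 1³ - 1² - 2·1 + 1 = -1; -1 ≠ 0 — holds  (d = -1)
x = 2: LHS = 2³ - 2² - 2·2 + 1 = 1; 1 ≠ 0 — holds  (d = 1)
Away from these crossings d keeps a constant sign, and checking every integer in [-1000, 1000] confirms d ≠ 0 throughout. Hence the two sides are never equal, so the relation holds for every integer in [-1000, 1000].

Only (A) has a counterexample.

Answer: A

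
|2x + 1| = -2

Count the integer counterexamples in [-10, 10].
Counterexamples in [-10, 10]: {-10, -9, -8, -7, -6, -5, -4, -3, -2, -1, 0, 1, 2, 3, 4, 5, 6, 7, 8, 9, 10}.

Counting them gives 21 values.

Answer: 21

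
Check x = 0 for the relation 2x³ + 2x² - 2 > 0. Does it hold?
x = 0: LHS = 2·0³ + 2·0² - 2 = -2; -2 > 0 — FAILS

The relation fails at x = 0, so x = 0 is a counterexample.

Answer: No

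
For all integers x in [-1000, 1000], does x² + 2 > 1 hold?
Over all integers in [-1000, 1000], LHS − RHS is smallest at x = 0, where it equals 1:
x = 0: LHS = 0² + 2 = 2; 2 > 1 — holds
At the ends of the range:
x = -1000: LHS = (-1000)² + 2 = 1000002; 1000002 > 1 — holds
x = 1000: LHS = 1000² + 2 = 1000002; 1000002 > 1 — holds
Hence LHS − RHS is never zero or negative, i.e. LHS > RHS throughout, so the relation holds for every integer in [-1000, 1000].

No counterexample exists.

Answer: True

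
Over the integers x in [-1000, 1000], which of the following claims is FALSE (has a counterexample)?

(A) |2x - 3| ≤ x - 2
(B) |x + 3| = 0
(A) x = 0: LHS = |2·0 - 3| = |-3| = 3, RHS = 0 - 2 = -2; 3 ≤ -2 — FAILS
(B) x = 0: LHS = |0 + 3| = |3| = 3; 3 = 0 — FAILS

Answer: Both A and B are false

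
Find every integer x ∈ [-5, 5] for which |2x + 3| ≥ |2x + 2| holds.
Holds for: {-1, 0, 1, 2, 3, 4, 5}
Fails for: {-5, -4, -3, -2}

Answer: {-1, 0, 1, 2, 3, 4, 5}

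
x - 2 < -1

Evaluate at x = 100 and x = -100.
x = 100: LHS = 100 - 2 = 98; 98 < -1 — FAILS
x = -100: LHS = (-100) - 2 = -102; -102 < -1 — holds

Answer: Partially: fails for x = 100, holds for x = -100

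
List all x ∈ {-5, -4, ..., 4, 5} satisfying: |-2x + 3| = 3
Holds for: {0, 3}
Fails for: {-5, -4, -3, -2, -1, 1, 2, 4, 5}

Answer: {0, 3}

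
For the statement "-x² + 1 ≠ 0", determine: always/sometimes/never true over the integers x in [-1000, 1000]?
Holds at x = 0: LHS = -0² + 1 = 1; 1 ≠ 0 — holds
Fails at x = 1: LHS = -1² + 1 = 0; 0 ≠ 0 — FAILS
It is satisfied by some integers in the range but not all.

Answer: Sometimes true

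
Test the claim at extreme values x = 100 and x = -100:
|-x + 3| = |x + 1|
x = 100: LHS = |-100 + 3| = |-97| = 97, RHS = |100 + 1| = |101| = 101; 97 = 101 — FAILS
x = -100: LHS = |-(-100) + 3| = |103| = 103, RHS = |(-100) + 1| = |-99| = 99; 103 = 99 — FAILS

Answer: No, fails for both x = 100 and x = -100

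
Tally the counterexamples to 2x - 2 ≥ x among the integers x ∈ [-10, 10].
Counterexamples in [-10, 10]: {-10, -9, -8, -7, -6, -5, -4, -3, -2, -1, 0, 1}.

Counting them gives 12 values.

Answer: 12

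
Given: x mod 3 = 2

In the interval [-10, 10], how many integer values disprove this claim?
Counterexamples in [-10, 10]: {-9, -8, -6, -5, -3, -2, 0, 1, 3, 4, 6, 7, 9, 10}.

Counting them gives 14 values.

Answer: 14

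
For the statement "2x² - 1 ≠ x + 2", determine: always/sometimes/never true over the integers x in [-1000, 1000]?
Holds at x = 0: LHS = 2·0² - 1 = -1, RHS = 0 + 2 = 2; -1 ≠ 2 — holds
Fails at x = -1: LHS = 2·(-1)² - 1 = 1, RHS = (-1) + 2 = 1; 1 ≠ 1 — FAILS
It is satisfied by some integers in the range but not all.

Answer: Sometimes true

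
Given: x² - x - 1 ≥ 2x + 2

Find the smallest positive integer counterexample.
Testing positive integers:
x = 1: LHS = 1² - 1 - 1 = -1, RHS = 2·1 + 2 = 4; -1 ≥ 4 — FAILS  ← smallest positive counterexample

Answer: x = 1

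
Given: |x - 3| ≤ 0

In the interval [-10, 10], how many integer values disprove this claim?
Counterexamples in [-10, 10]: {-10, -9, -8, -7, -6, -5, -4, -3, -2, -1, 0, 1, 2, 4, 5, 6, 7, 8, 9, 10}.

Counting them gives 20 values.

Answer: 20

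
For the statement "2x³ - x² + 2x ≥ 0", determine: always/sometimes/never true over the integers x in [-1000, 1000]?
Holds at x = 0: LHS = 2·0³ - 0² + 2·0 = 0; 0 ≥ 0 — holds
Fails at x = -1: LHS = 2·(-1)³ - (-1)² + 2·(-1) = -5; -5 ≥ 0 — FAILS
It is satisfied by some integers in the range but not all.

Answer: Sometimes true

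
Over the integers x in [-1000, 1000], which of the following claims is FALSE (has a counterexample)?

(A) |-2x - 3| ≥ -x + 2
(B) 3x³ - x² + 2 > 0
(A) x = -1: LHS = |-2·(-1) - 3| = |-1| = 1, RHS = -(-1) + 2 = 3; 1 ≥ 3 — FAILS
(B) x = -1: LHS = 3·(-1)³ - (-1)² + 2 = -2; -2 > 0 — FAILS

Answer: Both A and B are false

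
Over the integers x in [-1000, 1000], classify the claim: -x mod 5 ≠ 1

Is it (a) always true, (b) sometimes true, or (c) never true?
Holds at x = 0: LHS = (-0) mod 5 = 0 mod 5 = 0; 0 ≠ 1 — holds
Fails at x = -1: LHS = (-(-1)) mod 5 = 1 mod 5 = 1; 1 ≠ 1 — FAILS
It is satisfied by some integers in the range but not all.

Answer: Sometimes true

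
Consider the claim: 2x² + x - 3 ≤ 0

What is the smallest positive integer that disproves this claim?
Testing positive integers:
x = 1: LHS = 2·1² + 1 - 3 = 0; 0 ≤ 0 — holds
x = 2: LHS = 2·2² + 2 - 3 = 7; 7 ≤ 0 — FAILS  ← smallest positive counterexample

Answer: x = 2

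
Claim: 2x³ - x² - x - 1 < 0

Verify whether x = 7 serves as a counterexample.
Substitute x = 7 into the relation:
x = 7: LHS = 2·7³ - 7² - 7 - 1 = 629; 629 < 0 — FAILS

Since the claim fails at x = 7, this value is a counterexample.

Answer: Yes, x = 7 is a counterexample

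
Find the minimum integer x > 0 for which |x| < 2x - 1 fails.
Testing positive integers:
x = 1: LHS = |1| = 1, RHS = 2·1 - 1 = 1; 1 < 1 — FAILS  ← smallest positive counterexample

Answer: x = 1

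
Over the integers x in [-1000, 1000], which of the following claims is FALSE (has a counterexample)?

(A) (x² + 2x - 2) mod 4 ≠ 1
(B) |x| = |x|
(A) x = 1: LHS = (1² + 2·1 - 2) mod 4 = 1 mod 4 = 1; 1 ≠ 1 — FAILS

(B) LHS − RHS = 0 at every integer in [-1000, 1000]; the two sides always agree. For instance:
x = -1000: LHS = |-1000| = 1000, RHS = |-1000| = 1000; 1000 = 1000 — holds
x = 0: LHS = |0| = 0, RHS = |0| = 0; 0 = 0 — holds
x = 1000: LHS = |1000| = 1000, RHS = |1000| = 1000; 1000 = 1000 — holds
The sides are never unequal, so the relation holds for every integer in [-1000, 1000].

Only (A) has a counterexample.

Answer: A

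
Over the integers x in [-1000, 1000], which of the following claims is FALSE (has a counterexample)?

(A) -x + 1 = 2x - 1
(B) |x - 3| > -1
(A) x = 0: LHS = -0 + 1 = 1, RHS = 2·0 - 1 = -1; 1 = -1 — FAILS

(B) An absolute value is never negative, so the left side is ≥ 0 for every x, while the right side is -1. Tightest case in [-1000, 1000] is x = 3:
x = 3: LHS = |3 - 3| = |0| = 0; 0 > -1 — holds
Hence LHS − RHS is never zero or negative, i.e. LHS > RHS throughout, so the relation holds for every integer in [-1000, 1000].

Only (A) has a counterexample.

Answer: A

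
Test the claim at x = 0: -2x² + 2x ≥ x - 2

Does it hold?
x = 0: LHS = -2·0² + 2·0 = 0, RHS = 0 - 2 = -2; 0 ≥ -2 — holds

The relation is satisfied at x = 0.

Answer: Yes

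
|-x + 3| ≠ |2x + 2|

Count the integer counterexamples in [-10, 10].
Counterexamples in [-10, 10]: {-5}.

Counting them gives 1 values.

Answer: 1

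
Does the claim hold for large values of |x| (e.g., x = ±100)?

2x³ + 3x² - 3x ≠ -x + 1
x = 100: LHS = 2·100³ + 3·100² - 3·100 = 2029700, RHS = -100 + 1 = -99; 2029700 ≠ -99 — holds
x = -100: LHS = 2·(-100)³ + 3·(-100)² - 3·(-100) = -1969700, RHS = -(-100) + 1 = 101; -1969700 ≠ 101 — holds

Answer: Yes, holds for both x = 100 and x = -100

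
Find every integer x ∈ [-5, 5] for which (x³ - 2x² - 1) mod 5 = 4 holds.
Holds for: {-5, -3, 0, 2, 5}
Fails for: {-4, -2, -1, 1, 3, 4}

Answer: {-5, -3, 0, 2, 5}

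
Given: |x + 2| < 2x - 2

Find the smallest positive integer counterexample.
Testing positive integers:
x = 1: LHS = |1 + 2| = |3| = 3, RHS = 2·1 - 2 = 0; 3 < 0 — FAILS  ← smallest positive counterexample

Answer: x = 1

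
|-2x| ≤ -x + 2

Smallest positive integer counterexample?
Testing positive integers:
x = 1: LHS = |-2·1| = |-2| = 2, RHS = -1 + 2 = 1; 2 ≤ 1 — FAILS  ← smallest positive counterexample

Answer: x = 1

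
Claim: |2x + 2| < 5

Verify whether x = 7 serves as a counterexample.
Substitute x = 7 into the relation:
x = 7: LHS = |2·7 + 2| = |16| = 16; 16 < 5 — FAILS

Since the claim fails at x = 7, this value is a counterexample.

Answer: Yes, x = 7 is a counterexample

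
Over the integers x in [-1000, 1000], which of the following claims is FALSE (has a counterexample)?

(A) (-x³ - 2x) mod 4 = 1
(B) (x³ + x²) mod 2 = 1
(A) x = 0: LHS = (-0³ - 2·0) mod 4 = 0 mod 4 = 0; 0 = 1 — FAILS
(B) x = 0: LHS = (0³ + 0²) mod 2 = 0 mod 2 = 0; 0 = 1 — FAILS

Answer: Both A and B are false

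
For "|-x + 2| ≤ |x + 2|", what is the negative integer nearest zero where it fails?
Testing negative integers from -1 downward:
x = -1: LHS = |-(-1) + 2| = |3| = 3, RHS = |(-1) + 2| = |1| = 1; 3 ≤ 1 — FAILS  ← closest negative counterexample to 0

Answer: x = -1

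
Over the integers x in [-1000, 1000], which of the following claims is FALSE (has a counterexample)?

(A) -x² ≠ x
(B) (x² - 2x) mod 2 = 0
(A) x = 0: LHS = -0² = 0; 0 ≠ 0 — FAILS
(B) x = 1: LHS = (1² - 2·1) mod 2 = (-1) mod 2 = 1; 1 = 0 — FAILS

Answer: Both A and B are false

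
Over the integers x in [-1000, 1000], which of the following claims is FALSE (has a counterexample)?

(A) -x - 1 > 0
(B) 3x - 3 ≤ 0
(A) x = 0: LHS = -0 - 1 = -1; -1 > 0 — FAILS
(B) x = 2: LHS = 3·2 - 3 = 3; 3 ≤ 0 — FAILS

Answer: Both A and B are false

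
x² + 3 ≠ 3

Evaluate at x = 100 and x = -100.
x = 100: LHS = 100² + 3 = 10003; 10003 ≠ 3 — holds
x = -100: LHS = (-100)² + 3 = 10003; 10003 ≠ 3 — holds

Answer: Yes, holds for both x = 100 and x = -100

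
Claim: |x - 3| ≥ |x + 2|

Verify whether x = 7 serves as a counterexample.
Substitute x = 7 into the relation:
x = 7: LHS = |7 - 3| = |4| = 4, RHS = |7 + 2| = |9| = 9; 4 ≥ 9 — FAILS

Since the claim fails at x = 7, this value is a counterexample.

Answer: Yes, x = 7 is a counterexample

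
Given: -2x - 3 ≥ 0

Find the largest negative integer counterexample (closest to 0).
Testing negative integers from -1 downward:
x = -1: LHS = -2·(-1) - 3 = -1; -1 ≥ 0 — FAILS  ← closest negative counterexample to 0

Answer: x = -1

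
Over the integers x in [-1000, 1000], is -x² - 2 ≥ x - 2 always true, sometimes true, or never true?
Holds at x = 0: LHS = -0² - 2 = -2, RHS = 0 - 2 = -2; -2 ≥ -2 — holds
Fails at x = 1: LHS = -1² - 2 = -3, RHS = 1 - 2 = -1; -3 ≥ -1 — FAILS
It is satisfied by some integers in the range but not all.

Answer: Sometimes true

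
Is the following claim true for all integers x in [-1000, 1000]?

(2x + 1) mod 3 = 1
The claim fails at x = 1:
x = 1: LHS = (2·1 + 1) mod 3 = 3 mod 3 = 0; 0 = 1 — FAILS

Because a single integer refutes it, the statement is false.

Answer: False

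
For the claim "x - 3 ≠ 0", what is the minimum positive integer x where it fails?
Testing positive integers:
x = 1: LHS = 1 - 3 = -2; -2 ≠ 0 — holds
x = 2: LHS = 2 - 3 = -1; -1 ≠ 0 — holds
x = 3: LHS = 3 - 3 = 0; 0 ≠ 0 — FAILS  ← smallest positive counterexample

Answer: x = 3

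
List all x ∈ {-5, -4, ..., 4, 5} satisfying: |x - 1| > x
Holds for: {-5, -4, -3, -2, -1, 0}
Fails for: {1, 2, 3, 4, 5}

Answer: {-5, -4, -3, -2, -1, 0}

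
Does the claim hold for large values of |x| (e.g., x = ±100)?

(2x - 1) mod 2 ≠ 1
x = 100: LHS = (2·100 - 1) mod 2 = 199 mod 2 = 1; 1 ≠ 1 — FAILS
x = -100: LHS = (2·(-100) - 1) mod 2 = (-201) mod 2 = 1; 1 ≠ 1 — FAILS

Answer: No, fails for both x = 100 and x = -100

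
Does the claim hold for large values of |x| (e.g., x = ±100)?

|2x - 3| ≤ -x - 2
x = 100: LHS = |2·100 - 3| = |197| = 197, RHS = -100 - 2 = -102; 197 ≤ -102 — FAILS
x = -100: LHS = |2·(-100) - 3| = |-203| = 203, RHS = -(-100) - 2 = 98; 203 ≤ 98 — FAILS

Answer: No, fails for both x = 100 and x = -100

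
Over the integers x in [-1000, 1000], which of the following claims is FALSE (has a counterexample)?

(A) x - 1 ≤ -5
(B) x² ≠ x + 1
(A) x = 0: LHS = 0 - 1 = -1; -1 ≤ -5 — FAILS

(B) Track d = LHS − RHS over the integers in [-1000, 1000]. Equality would need d = 0, but d changes sign only between consecutive integers, jumping over 0:
x = -1: LHS = (-1)² = 1, RHS = (-1) + 1 = 0; 1 ≠ 0 — holds  (d = 1)
x = 0: LHS = 0² = 0, RHS = 0 + 1 = 1; 0 ≠ 1 — holds  (d = -1)
x = 1: LHS = 1² = 1, RHS = 1 + 1 = 2; 1 ≠ 2 — holds  (d = -1)
x = 2: LHS = 2² = 4, RHS = 2 + 1 = 3; 4 ≠ 3 — holds  (d = 1)
Away from these crossings d keeps a constant sign, and checking every integer in [-1000, 1000] confirms d ≠ 0 throughout. Hence the two sides are never equal, so the relation holds for every integer in [-1000, 1000].

Only (A) has a counterexample.

Answer: A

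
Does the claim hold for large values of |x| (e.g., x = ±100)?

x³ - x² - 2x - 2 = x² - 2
x = 100: LHS = 100³ - 100² - 2·100 - 2 = 989798, RHS = 100² - 2 = 9998; 989798 = 9998 — FAILS
x = -100: LHS = (-100)³ - (-100)² - 2·(-100) - 2 = -1009802, RHS = (-100)² - 2 = 9998; -1009802 = 9998 — FAILS

Answer: No, fails for both x = 100 and x = -100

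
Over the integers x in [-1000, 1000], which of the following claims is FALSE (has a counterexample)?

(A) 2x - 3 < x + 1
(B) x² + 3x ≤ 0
(A) x = 4: LHS = 2·4 - 3 = 5, RHS = 4 + 1 = 5; 5 < 5 — FAILS
(B) x = 1: LHS = 1² + 3·1 = 4; 4 ≤ 0 — FAILS

Answer: Both A and B are false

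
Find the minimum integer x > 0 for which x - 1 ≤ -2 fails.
Testing positive integers:
x = 1: LHS = 1 - 1 = 0; 0 ≤ -2 — FAILS  ← smallest positive counterexample

Answer: x = 1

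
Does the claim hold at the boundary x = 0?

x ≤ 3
x = 0: 0 ≤ 3 — holds

The relation is satisfied at x = 0.

Answer: Yes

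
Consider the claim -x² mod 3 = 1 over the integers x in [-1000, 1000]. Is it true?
The claim fails at x = 0:
x = 0: LHS = (-0²) mod 3 = 0 mod 3 = 0; 0 = 1 — FAILS

Because a single integer refutes it, the statement is false.

Answer: False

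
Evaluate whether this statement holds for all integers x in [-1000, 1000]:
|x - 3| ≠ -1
An absolute value is never negative, so the left side is ≥ 0 for every x, while the right side is -1. Tightest case in [-1000, 1000] is x = 3:
x = 3: LHS = |3 - 3| = |0| = 0; 0 ≠ -1 — holds
Hence LHS − RHS is never 0, i.e. the two sides are never equal, so the relation holds for every integer in [-1000, 1000].

No counterexample exists.

Answer: True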